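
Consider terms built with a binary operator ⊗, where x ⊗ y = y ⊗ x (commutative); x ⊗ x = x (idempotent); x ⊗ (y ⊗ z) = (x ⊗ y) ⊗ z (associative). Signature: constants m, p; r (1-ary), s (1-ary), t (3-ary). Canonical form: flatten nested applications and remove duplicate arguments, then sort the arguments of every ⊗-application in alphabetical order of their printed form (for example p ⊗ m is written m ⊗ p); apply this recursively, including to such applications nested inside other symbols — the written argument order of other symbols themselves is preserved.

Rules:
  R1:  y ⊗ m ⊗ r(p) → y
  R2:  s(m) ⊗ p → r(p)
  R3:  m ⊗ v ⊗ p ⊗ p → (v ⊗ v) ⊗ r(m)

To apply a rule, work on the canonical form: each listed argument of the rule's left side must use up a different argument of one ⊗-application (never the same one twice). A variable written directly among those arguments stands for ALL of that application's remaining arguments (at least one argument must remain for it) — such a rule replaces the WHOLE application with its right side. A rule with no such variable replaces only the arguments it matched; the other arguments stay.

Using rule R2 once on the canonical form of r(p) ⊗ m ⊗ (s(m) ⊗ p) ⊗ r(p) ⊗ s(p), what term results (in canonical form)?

Answer: m ⊗ r(p) ⊗ s(p)

Derivation:
Canonical form:  m ⊗ p ⊗ r(p) ⊗ s(m) ⊗ s(p)
Match R2:  consume p, s(m)
New term:  m ⊗ r(p) ⊗ s(p)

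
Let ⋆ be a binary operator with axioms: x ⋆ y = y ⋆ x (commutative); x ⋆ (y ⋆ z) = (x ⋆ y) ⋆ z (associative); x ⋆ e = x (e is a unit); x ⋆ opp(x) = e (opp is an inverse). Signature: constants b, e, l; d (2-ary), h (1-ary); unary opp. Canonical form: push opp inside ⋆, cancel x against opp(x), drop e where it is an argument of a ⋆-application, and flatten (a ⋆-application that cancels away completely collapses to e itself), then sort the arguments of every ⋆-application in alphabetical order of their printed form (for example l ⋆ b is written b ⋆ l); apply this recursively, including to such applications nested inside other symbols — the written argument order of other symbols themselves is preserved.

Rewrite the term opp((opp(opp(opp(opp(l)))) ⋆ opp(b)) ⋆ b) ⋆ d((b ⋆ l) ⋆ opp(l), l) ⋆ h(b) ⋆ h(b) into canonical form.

Answer: d(b, l) ⋆ h(b) ⋆ h(b) ⋆ opp(l)

Derivation:
Push opp inside:  distribute opp over ⋆ and collapse double opp
Cancel:  b cancels
Combine occurrences:  opp(l) ⋆ d(b, l) ⋆ h(b) ⋆ h(b)
Order the arguments:  d(b, l) ⋆ h(b) ⋆ h(b) ⋆ opp(l)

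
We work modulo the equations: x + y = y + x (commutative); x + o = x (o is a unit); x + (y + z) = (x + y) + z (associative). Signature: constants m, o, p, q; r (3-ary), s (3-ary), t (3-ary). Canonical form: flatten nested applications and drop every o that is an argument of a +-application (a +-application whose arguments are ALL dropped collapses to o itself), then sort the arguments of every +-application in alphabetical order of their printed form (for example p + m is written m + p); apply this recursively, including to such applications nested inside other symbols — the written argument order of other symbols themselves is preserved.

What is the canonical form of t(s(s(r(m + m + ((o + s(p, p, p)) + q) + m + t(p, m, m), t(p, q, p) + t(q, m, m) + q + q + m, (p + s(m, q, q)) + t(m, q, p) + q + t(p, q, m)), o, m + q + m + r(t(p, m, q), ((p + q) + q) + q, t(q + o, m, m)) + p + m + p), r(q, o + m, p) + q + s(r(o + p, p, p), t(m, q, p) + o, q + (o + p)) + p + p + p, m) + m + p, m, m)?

Focus inside:  s(s(r(m + m + ((o + s(p, p, p)) + q) + m + t(p, m, m), t(p, q, p) + t(q, m, m) + q + q + m, (p + s(m, q, q)) + t(m, q, p) + q + t(p, q, m)), o, m + q + m + r(t(p, m, q), ((p + q) + q) + q, t(q + o, m, m)) + p + m + p), r(q, o + m, p) + q + s(r(o + p, p, p), t(m, q, p) + o, q + (o + p)) + p + p + p, m) + m + p
Canonicalize subterm:  s(s(r(m + m + ((o + s(p, p, p)) + q) + m + t(p, m, m), t(p, q, p) + t(q, m, m) + q + q + m, (p + s(m, q, q)) + t(m, q, p) + q + t(p, q, m)), o, m + q + m + r(t(p, m, q), ((p + q) + q) + q, t(q + o, m, m)) + p + m + p), r(q, o + m, p) + q + s(r(o + p, p, p), t(m, q, p) + o, q + (o + p)) + p + p + p, m)  →  s(s(r(m + m + m + q + s(p, p, p) + t(p, m, m), m + q + q + t(p, q, p) + t(q, m, m), p + q + s(m, q, q) + t(m, q, p) + t(p, q, m)), o, m + m + m + p + p + q + r(t(p, m, q), p + q + q + q, t(q, m, m))), p + p + p + q + r(q, m, p) + s(r(p, p, p), t(m, q, p), p + q), m)
Sort:  m + p + s(s(r(m + m + m + q + s(p, p, p) + t(p, m, m), m + q + q + t(p, q, p) + t(q, m, m), p + q + s(m, q, q) + t(m, q, p) + t(p, q, m)), o, m + m + m + p + p + q + r(t(p, m, q), p + q + q + q, t(q, m, m))), p + p + p + q + r(q, m, p) + s(r(p, p, p), t(m, q, p), p + q), m)
Put back:  t(m + p + s(s(r(m + m + m + q + s(p, p, p) + t(p, m, m), m + q + q + t(p, q, p) + t(q, m, m), p + q + s(m, q, q) + t(m, q, p) + t(p, q, m)), o, m + m + m + p + p + q + r(t(p, m, q), p + q + q + q, t(q, m, m))), p + p + p + q + r(q, m, p) + s(r(p, p, p), t(m, q, p), p + q), m), m, m)

Answer: t(m + p + s(s(r(m + m + m + q + s(p, p, p) + t(p, m, m), m + q + q + t(p, q, p) + t(q, m, m), p + q + s(m, q, q) + t(m, q, p) + t(p, q, m)), o, m + m + m + p + p + q + r(t(p, m, q), p + q + q + q, t(q, m, m))), p + p + p + q + r(q, m, p) + s(r(p, p, p), t(m, q, p), p + q), m), m, m)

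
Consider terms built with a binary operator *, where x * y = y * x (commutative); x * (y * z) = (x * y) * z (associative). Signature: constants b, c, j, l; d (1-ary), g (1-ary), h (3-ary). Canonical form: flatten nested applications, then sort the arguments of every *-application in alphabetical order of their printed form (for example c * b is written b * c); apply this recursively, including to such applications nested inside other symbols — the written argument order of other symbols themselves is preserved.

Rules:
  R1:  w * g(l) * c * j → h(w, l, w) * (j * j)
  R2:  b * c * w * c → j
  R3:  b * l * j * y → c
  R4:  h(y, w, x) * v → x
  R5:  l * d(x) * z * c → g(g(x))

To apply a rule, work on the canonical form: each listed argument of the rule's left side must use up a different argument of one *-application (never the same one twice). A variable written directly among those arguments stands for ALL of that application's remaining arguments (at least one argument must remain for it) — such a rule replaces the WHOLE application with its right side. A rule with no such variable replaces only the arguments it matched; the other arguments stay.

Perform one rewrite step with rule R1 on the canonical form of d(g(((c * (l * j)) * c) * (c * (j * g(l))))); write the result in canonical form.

Canonical form:  d(g(c * c * c * g(l) * j * j * l))
R1 matches:  uses c, g(l), j;  w := c * c * j * l
Every leftover argument binds to the variable; the entire application is replaced.
Result:  d(g(h(c * c * j * l, l, c * c * j * l) * j * j))

Answer: d(g(h(c * c * j * l, l, c * c * j * l) * j * j))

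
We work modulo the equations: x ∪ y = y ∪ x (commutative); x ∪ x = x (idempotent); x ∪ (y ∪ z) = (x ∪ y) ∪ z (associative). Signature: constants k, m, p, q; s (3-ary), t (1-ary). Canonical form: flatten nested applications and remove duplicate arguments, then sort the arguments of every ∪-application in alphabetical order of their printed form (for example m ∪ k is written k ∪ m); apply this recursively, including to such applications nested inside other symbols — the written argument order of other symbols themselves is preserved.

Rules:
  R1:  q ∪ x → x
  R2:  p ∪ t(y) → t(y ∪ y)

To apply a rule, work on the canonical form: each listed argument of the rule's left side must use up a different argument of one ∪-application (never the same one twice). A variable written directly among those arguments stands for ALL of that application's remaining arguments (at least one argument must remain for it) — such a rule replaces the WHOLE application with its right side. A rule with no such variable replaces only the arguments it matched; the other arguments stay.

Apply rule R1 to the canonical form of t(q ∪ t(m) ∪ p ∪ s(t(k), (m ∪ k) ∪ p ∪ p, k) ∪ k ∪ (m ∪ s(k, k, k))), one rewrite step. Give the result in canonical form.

Answer: t(k ∪ m ∪ p ∪ s(k, k, k) ∪ s(t(k), k ∪ m ∪ p, k) ∪ t(m))

Derivation:
Canonical form:  t(k ∪ m ∪ p ∪ q ∪ s(k, k, k) ∪ s(t(k), k ∪ m ∪ p, k) ∪ t(m))
Match R1:  consume q;  x := k ∪ m ∪ p ∪ s(k, k, k) ∪ s(t(k), k ∪ m ∪ p, k) ∪ t(m)
The extension variable absorbs all remaining arguments, so the whole application is rewritten.
Result:  t(k ∪ m ∪ p ∪ s(k, k, k) ∪ s(t(k), k ∪ m ∪ p, k) ∪ t(m))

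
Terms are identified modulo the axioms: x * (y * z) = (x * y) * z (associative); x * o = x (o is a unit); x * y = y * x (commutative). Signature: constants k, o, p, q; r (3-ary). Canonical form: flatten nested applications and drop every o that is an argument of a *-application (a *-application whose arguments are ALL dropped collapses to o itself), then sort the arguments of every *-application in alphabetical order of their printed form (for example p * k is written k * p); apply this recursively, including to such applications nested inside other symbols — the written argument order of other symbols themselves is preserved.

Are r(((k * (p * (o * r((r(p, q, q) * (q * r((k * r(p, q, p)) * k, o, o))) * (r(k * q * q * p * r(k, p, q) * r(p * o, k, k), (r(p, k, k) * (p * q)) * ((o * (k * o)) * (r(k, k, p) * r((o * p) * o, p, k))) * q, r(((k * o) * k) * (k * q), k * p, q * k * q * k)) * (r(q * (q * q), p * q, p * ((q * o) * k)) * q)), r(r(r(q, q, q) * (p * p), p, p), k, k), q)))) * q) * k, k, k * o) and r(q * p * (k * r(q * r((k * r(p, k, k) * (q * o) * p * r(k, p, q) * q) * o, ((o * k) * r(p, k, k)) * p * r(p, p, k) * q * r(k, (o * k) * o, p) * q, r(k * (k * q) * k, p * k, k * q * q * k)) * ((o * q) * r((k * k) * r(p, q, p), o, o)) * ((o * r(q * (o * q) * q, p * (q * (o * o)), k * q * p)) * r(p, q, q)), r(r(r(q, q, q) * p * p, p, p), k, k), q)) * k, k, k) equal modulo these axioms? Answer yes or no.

Answer: yes — both canonical forms are r(k * k * p * q * r(q * q * r(k * k * r(p, q, p), o, o) * r(k * p * q * q * r(k, p, q) * r(p, k, k), k * p * q * q * r(k, k, p) * r(p, k, k) * r(p, p, k), r(k * k * k * q, k * p, k * k * q * q)) * r(p, q, q) * r(q * q * q, p * q, k * p * q), r(r(p * p * r(q, q, q), p, p), k, k), q), k, k)

Derivation:
Left:  r(((k * (p * (o * r((r(p, q, q) * (q * r((k * r(p, q, p)) * k, o, o))) * (r(k * q * q * p * r(k, p, q) * r(p * o, k, k), (r(p, k, k) * (p * q)) * ((o * (k * o)) * (r(k, k, p) * r((o * p) * o, p, k))) * q, r(((k * o) * k) * (k * q), k * p, q * k * q * k)) * (r(q * (q * q), p * q, p * ((q * o) * k)) * q)), r(r(r(q, q, q) * (p * p), p, p), k, k), q)))) * q) * k, k, k * o)
  Descend into:  ((k * (p * (o * r((r(p, q, q) * (q * r((k * r(p, q, p)) * k, o, o))) * (r(k * q * q * p * r(k, p, q) * r(p * o, k, k), (r(p, k, k) * (p * q)) * ((o * (k * o)) * (r(k, k, p) * r((o * p) * o, p, k))) * q, r(((k * o) * k) * (k * q), k * p, q * k * q * k)) * (r(q * (q * q), p * q, p * ((q * o) * k)) * q)), r(r(r(q, q, q) * (p * p), p, p), k, k), q)))) * q) * k
  Un-nest:  k * p * o * r((r(p, q, q) * (q * r((k * r(p, q, p)) * k, o, o))) * (r(k * q * q * p * r(k, p, q) * r(p * o, k, k), (r(p, k, k) * (p * q)) * ((o * (k * o)) * (r(k, k, p) * r((o * p) * o, p, k))) * q, r(((k * o) * k) * (k * q), k * p, q * k * q * k)) * (r(q * (q * q), p * q, p * ((q * o) * k)) * q)), r(r(r(q, q, q) * (p * p), p, p), k, k), q) * q * k
  Simplify inside:  r((r(p, q, q) * (q * r((k * r(p, q, p)) * k, o, o))) * (r(k * q * q * p * r(k, p, q) * r(p * o, k, k), (r(p, k, k) * (p * q)) * ((o * (k * o)) * (r(k, k, p) * r((o * p) * o, p, k))) * q, r(((k * o) * k) * (k * q), k * p, q * k * q * k)) * (r(q * (q * q), p * q, p * ((q * o) * k)) * q)), r(r(r(q, q, q) * (p * p), p, p), k, k), q)  →  r(q * q * r(k * k * r(p, q, p), o, o) * r(k * p * q * q * r(k, p, q) * r(p, k, k), k * p * q * q * r(k, k, p) * r(p, k, k) * r(p, p, k), r(k * k * k * q, k * p, k * k * q * q)) * r(p, q, q) * r(q * q * q, p * q, k * p * q), r(r(p * p * r(q, q, q), p, p), k, k), q)
  Units out:  drop o
  Sort arguments:  k * k * p * q * r(q * q * r(k * k * r(p, q, p), o, o) * r(k * p * q * q * r(k, p, q) * r(p, k, k), k * p * q * q * r(k, k, p) * r(p, k, k) * r(p, p, k), r(k * k * k * q, k * p, k * k * q * q)) * r(p, q, q) * r(q * q * q, p * q, k * p * q), r(r(p * p * r(q, q, q), p, p), k, k), q)
  Reassemble:  r(k * k * p * q * r(q * q * r(k * k * r(p, q, p), o, o) * r(k * p * q * q * r(k, p, q) * r(p, k, k), k * p * q * q * r(k, k, p) * r(p, k, k) * r(p, p, k), r(k * k * k * q, k * p, k * k * q * q)) * r(p, q, q) * r(q * q * q, p * q, k * p * q), r(r(p * p * r(q, q, q), p, p), k, k), q), k, k)
Right:  r(q * p * (k * r(q * r((k * r(p, k, k) * (q * o) * p * r(k, p, q) * q) * o, ((o * k) * r(p, k, k)) * p * r(p, p, k) * q * r(k, (o * k) * o, p) * q, r(k * (k * q) * k, p * k, k * q * q * k)) * ((o * q) * r((k * k) * r(p, q, p), o, o)) * ((o * r(q * (o * q) * q, p * (q * (o * o)), k * q * p)) * r(p, q, q)), r(r(r(q, q, q) * p * p, p, p), k, k), q)) * k, k, k)
  Descend into:  q * p * (k * r(q * r((k * r(p, k, k) * (q * o) * p * r(k, p, q) * q) * o, ((o * k) * r(p, k, k)) * p * r(p, p, k) * q * r(k, (o * k) * o, p) * q, r(k * (k * q) * k, p * k, k * q * q * k)) * ((o * q) * r((k * k) * r(p, q, p), o, o)) * ((o * r(q * (o * q) * q, p * (q * (o * o)), k * q * p)) * r(p, q, q)), r(r(r(q, q, q) * p * p, p, p), k, k), q)) * k
  Un-nest:  q * p * k * r(q * r((k * r(p, k, k) * (q * o) * p * r(k, p, q) * q) * o, ((o * k) * r(p, k, k)) * p * r(p, p, k) * q * r(k, (o * k) * o, p) * q, r(k * (k * q) * k, p * k, k * q * q * k)) * ((o * q) * r((k * k) * r(p, q, p), o, o)) * ((o * r(q * (o * q) * q, p * (q * (o * o)), k * q * p)) * r(p, q, q)), r(r(r(q, q, q) * p * p, p, p), k, k), q) * k
  Simplify inside:  r(q * r((k * r(p, k, k) * (q * o) * p * r(k, p, q) * q) * o, ((o * k) * r(p, k, k)) * p * r(p, p, k) * q * r(k, (o * k) * o, p) * q, r(k * (k * q) * k, p * k, k * q * q * k)) * ((o * q) * r((k * k) * r(p, q, p), o, o)) * ((o * r(q * (o * q) * q, p * (q * (o * o)), k * q * p)) * r(p, q, q)), r(r(r(q, q, q) * p * p, p, p), k, k), q)  →  r(q * q * r(k * k * r(p, q, p), o, o) * r(k * p * q * q * r(k, p, q) * r(p, k, k), k * p * q * q * r(k, k, p) * r(p, k, k) * r(p, p, k), r(k * k * k * q, k * p, k * k * q * q)) * r(p, q, q) * r(q * q * q, p * q, k * p * q), r(r(p * p * r(q, q, q), p, p), k, k), q)
  Order the arguments:  k * k * p * q * r(q * q * r(k * k * r(p, q, p), o, o) * r(k * p * q * q * r(k, p, q) * r(p, k, k), k * p * q * q * r(k, k, p) * r(p, k, k) * r(p, p, k), r(k * k * k * q, k * p, k * k * q * q)) * r(p, q, q) * r(q * q * q, p * q, k * p * q), r(r(p * p * r(q, q, q), p, p), k, k), q)
  Reassemble:  r(k * k * p * q * r(q * q * r(k * k * r(p, q, p), o, o) * r(k * p * q * q * r(k, p, q) * r(p, k, k), k * p * q * q * r(k, k, p) * r(p, k, k) * r(p, p, k), r(k * k * k * q, k * p, k * k * q * q)) * r(p, q, q) * r(q * q * q, p * q, k * p * q), r(r(p * p * r(q, q, q), p, p), k, k), q), k, k)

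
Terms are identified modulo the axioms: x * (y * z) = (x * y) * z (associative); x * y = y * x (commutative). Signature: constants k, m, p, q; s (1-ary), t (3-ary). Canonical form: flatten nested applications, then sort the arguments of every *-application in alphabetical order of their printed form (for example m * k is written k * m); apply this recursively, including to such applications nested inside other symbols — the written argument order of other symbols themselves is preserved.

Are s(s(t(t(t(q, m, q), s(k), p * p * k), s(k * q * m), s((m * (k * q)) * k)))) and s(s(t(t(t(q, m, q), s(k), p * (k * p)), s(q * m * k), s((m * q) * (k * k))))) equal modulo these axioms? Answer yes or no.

Answer: yes — both canonical forms are s(s(t(t(t(q, m, q), s(k), k * p * p), s(k * m * q), s(k * k * m * q))))

Derivation:
Left:  s(s(t(t(t(q, m, q), s(k), p * p * k), s(k * q * m), s((m * (k * q)) * k))))
  Focus inside:  (m * (k * q)) * k
  Merge nested applications:  m * k * q * k
  Sort arguments:  k * k * m * q
  Reassemble:  s(s(t(t(t(q, m, q), s(k), k * p * p), s(k * m * q), s(k * k * m * q))))
Right:  s(s(t(t(t(q, m, q), s(k), p * (k * p)), s(q * m * k), s((m * q) * (k * k)))))
  Descend into:  (m * q) * (k * k)
  Flatten:  m * q * k * k
  Sort arguments:  k * k * m * q
  Put back:  s(s(t(t(t(q, m, q), s(k), k * p * p), s(k * m * q), s(k * k * m * q))))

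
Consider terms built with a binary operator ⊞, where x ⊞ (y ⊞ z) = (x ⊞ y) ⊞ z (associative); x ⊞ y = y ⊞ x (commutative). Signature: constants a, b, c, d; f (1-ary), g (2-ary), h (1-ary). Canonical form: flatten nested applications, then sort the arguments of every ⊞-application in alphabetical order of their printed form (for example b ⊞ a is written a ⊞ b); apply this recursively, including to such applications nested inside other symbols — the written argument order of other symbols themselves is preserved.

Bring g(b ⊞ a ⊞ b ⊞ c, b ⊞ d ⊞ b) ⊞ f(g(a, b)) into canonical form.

Canonicalize subterm:  g(b ⊞ a ⊞ b ⊞ c, b ⊞ d ⊞ b)  →  g(a ⊞ b ⊞ b ⊞ c, b ⊞ b ⊞ d)
Sort:  f(g(a, b)) ⊞ g(a ⊞ b ⊞ b ⊞ c, b ⊞ b ⊞ d)

Answer: f(g(a, b)) ⊞ g(a ⊞ b ⊞ b ⊞ c, b ⊞ b ⊞ d)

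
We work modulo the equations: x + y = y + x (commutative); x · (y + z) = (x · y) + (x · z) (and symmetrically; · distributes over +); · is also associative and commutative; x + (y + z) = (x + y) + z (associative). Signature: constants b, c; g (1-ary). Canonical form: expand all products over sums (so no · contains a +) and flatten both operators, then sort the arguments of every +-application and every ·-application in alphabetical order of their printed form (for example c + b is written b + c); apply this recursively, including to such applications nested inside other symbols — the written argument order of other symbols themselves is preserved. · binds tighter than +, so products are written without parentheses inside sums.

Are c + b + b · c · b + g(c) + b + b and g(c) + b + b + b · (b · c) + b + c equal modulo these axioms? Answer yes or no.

Left:  c + b + b · c · b + g(c) + b + b
  Merge nested applications:  c + b + b · b · c + g(c) + b + b
  Order the arguments:  b + b + b + b · b · c + c + g(c)
Right:  g(c) + b + b + b · (b · c) + b + c
  Un-nest:  g(c) + b + b + b · b · c + b + c
  Sort:  b + b + b + b · b · c + c + g(c)

Answer: yes — both canonical forms are b + b + b + b · b · c + c + g(c)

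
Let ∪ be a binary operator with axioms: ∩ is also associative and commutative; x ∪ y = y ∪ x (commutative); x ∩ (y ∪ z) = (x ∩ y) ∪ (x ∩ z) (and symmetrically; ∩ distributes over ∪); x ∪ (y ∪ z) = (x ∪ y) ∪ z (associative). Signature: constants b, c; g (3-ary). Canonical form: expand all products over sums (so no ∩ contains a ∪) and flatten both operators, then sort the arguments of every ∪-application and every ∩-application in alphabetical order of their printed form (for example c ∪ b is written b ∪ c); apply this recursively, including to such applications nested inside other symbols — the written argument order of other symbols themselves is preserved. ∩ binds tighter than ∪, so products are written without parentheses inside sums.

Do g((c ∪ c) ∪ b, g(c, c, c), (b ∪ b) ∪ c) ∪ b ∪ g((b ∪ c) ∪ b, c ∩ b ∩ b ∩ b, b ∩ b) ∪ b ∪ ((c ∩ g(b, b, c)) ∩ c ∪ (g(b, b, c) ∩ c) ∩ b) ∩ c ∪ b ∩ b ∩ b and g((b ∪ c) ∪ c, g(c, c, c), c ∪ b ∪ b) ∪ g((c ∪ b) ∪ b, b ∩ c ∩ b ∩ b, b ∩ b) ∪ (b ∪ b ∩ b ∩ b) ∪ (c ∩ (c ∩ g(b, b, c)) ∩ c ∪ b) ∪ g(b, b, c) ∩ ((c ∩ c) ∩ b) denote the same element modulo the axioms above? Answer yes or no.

Answer: yes — both canonical forms are b ∪ b ∪ b ∩ b ∩ b ∪ b ∩ c ∩ c ∩ g(b, b, c) ∪ c ∩ c ∩ c ∩ g(b, b, c) ∪ g(b ∪ b ∪ c, b ∩ b ∩ b ∩ c, b ∩ b) ∪ g(b ∪ c ∪ c, g(c, c, c), b ∪ b ∪ c)

Derivation:
Left:  g((c ∪ c) ∪ b, g(c, c, c), (b ∪ b) ∪ c) ∪ b ∪ g((b ∪ c) ∪ b, c ∩ b ∩ b ∩ b, b ∩ b) ∪ b ∪ ((c ∩ g(b, b, c)) ∩ c ∪ (g(b, b, c) ∩ c) ∩ b) ∩ c ∪ b ∩ b ∩ b
  Expand:  g(b ∪ c ∪ c, g(c, c, c), b ∪ b ∪ c) ∪ b ∪ g(b ∪ b ∪ c, b ∩ b ∩ b ∩ c, b ∩ b) ∪ b ∪ c ∩ c ∩ c ∩ g(b, b, c) ∪ b ∩ c ∩ c ∩ g(b, b, c) ∪ b ∩ b ∩ b
  Sort arguments:  b ∪ b ∪ b ∩ b ∩ b ∪ b ∩ c ∩ c ∩ g(b, b, c) ∪ c ∩ c ∩ c ∩ g(b, b, c) ∪ g(b ∪ b ∪ c, b ∩ b ∩ b ∩ c, b ∩ b) ∪ g(b ∪ c ∪ c, g(c, c, c), b ∪ b ∪ c)
Right:  g((b ∪ c) ∪ c, g(c, c, c), c ∪ b ∪ b) ∪ g((c ∪ b) ∪ b, b ∩ c ∩ b ∩ b, b ∩ b) ∪ (b ∪ b ∩ b ∩ b) ∪ (c ∩ (c ∩ g(b, b, c)) ∩ c ∪ b) ∪ g(b, b, c) ∩ ((c ∩ c) ∩ b)
  Flatten:  g(b ∪ c ∪ c, g(c, c, c), b ∪ b ∪ c) ∪ g(b ∪ b ∪ c, b ∩ b ∩ b ∩ c, b ∩ b) ∪ b ∪ b ∩ b ∩ b ∪ c ∩ c ∩ c ∩ g(b, b, c) ∪ b ∪ b ∩ c ∩ c ∩ g(b, b, c)
  Sort arguments:  b ∪ b ∪ b ∩ b ∩ b ∪ b ∩ c ∩ c ∩ g(b, b, c) ∪ c ∩ c ∩ c ∩ g(b, b, c) ∪ g(b ∪ b ∪ c, b ∩ b ∩ b ∩ c, b ∩ b) ∪ g(b ∪ c ∪ c, g(c, c, c), b ∪ b ∪ c)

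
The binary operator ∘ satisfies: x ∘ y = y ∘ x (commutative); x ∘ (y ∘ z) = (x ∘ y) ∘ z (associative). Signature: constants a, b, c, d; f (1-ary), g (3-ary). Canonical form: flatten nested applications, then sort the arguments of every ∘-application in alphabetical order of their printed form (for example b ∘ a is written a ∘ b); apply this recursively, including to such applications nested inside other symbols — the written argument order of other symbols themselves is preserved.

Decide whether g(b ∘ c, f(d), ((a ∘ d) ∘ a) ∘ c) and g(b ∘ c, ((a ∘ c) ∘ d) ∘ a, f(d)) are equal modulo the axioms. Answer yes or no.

Left:  g(b ∘ c, f(d), ((a ∘ d) ∘ a) ∘ c)
  Work inside:  ((a ∘ d) ∘ a) ∘ c
  Flatten:  a ∘ d ∘ a ∘ c
  Order the arguments:  a ∘ a ∘ c ∘ d
  Put back:  g(b ∘ c, f(d), a ∘ a ∘ c ∘ d)
Right:  g(b ∘ c, ((a ∘ c) ∘ d) ∘ a, f(d))
  Focus inside:  ((a ∘ c) ∘ d) ∘ a
  Merge nested applications:  a ∘ c ∘ d ∘ a
  Sort arguments:  a ∘ a ∘ c ∘ d
  Reassemble:  g(b ∘ c, a ∘ a ∘ c ∘ d, f(d))

Answer: no — g(b ∘ c, f(d), a ∘ a ∘ c ∘ d) vs g(b ∘ c, a ∘ a ∘ c ∘ d, f(d))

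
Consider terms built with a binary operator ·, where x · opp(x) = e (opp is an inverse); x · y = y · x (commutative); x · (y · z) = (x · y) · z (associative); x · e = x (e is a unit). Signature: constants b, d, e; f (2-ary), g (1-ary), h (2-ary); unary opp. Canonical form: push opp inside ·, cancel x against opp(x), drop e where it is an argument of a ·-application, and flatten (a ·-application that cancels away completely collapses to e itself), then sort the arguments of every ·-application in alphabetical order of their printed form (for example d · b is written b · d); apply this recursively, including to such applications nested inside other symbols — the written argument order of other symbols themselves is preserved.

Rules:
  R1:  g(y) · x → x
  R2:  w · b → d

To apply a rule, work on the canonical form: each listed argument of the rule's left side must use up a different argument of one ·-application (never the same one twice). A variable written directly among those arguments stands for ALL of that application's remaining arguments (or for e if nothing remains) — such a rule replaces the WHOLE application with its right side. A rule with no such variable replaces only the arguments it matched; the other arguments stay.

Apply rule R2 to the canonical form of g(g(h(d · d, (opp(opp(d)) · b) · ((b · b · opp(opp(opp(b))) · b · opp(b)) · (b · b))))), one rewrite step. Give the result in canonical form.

Answer: g(g(h(d · d, d)))

Derivation:
Canonical form:  g(g(h(d · d, b · b · b · b · d)))
R2 matches:  uses b;  w := b · b · b · d
Every leftover argument binds to the variable; the entire application is replaced.
Giving:  g(g(h(d · d, d)))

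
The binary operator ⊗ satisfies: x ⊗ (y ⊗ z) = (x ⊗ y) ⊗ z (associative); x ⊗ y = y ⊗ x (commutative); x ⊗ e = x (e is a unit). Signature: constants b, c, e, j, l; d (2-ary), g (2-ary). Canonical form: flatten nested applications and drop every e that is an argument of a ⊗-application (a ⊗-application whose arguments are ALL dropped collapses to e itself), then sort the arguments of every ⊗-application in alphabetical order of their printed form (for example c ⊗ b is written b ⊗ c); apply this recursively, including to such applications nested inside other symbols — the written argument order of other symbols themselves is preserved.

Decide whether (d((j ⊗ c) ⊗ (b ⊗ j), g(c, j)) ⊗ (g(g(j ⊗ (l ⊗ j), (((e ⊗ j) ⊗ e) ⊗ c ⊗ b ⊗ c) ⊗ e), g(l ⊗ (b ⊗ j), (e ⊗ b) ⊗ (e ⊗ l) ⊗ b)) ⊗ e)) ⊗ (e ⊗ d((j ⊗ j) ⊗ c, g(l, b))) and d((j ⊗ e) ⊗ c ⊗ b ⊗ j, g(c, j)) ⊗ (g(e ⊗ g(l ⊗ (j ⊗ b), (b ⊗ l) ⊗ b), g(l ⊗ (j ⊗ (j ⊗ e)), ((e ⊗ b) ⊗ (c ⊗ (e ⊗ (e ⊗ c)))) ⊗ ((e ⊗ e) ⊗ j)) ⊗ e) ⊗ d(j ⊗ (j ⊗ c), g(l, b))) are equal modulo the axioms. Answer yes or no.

Left:  (d((j ⊗ c) ⊗ (b ⊗ j), g(c, j)) ⊗ (g(g(j ⊗ (l ⊗ j), (((e ⊗ j) ⊗ e) ⊗ c ⊗ b ⊗ c) ⊗ e), g(l ⊗ (b ⊗ j), (e ⊗ b) ⊗ (e ⊗ l) ⊗ b)) ⊗ e)) ⊗ (e ⊗ d((j ⊗ j) ⊗ c, g(l, b)))
  Flatten:  d((j ⊗ c) ⊗ (b ⊗ j), g(c, j)) ⊗ g(g(j ⊗ (l ⊗ j), (((e ⊗ j) ⊗ e) ⊗ c ⊗ b ⊗ c) ⊗ e), g(l ⊗ (b ⊗ j), (e ⊗ b) ⊗ (e ⊗ l) ⊗ b)) ⊗ e ⊗ e ⊗ d((j ⊗ j) ⊗ c, g(l, b))
  Inside:  d((j ⊗ c) ⊗ (b ⊗ j), g(c, j))  →  d(b ⊗ c ⊗ j ⊗ j, g(c, j))
  Canonicalize subterm:  g(g(j ⊗ (l ⊗ j), (((e ⊗ j) ⊗ e) ⊗ c ⊗ b ⊗ c) ⊗ e), g(l ⊗ (b ⊗ j), (e ⊗ b) ⊗ (e ⊗ l) ⊗ b))  →  g(g(j ⊗ j ⊗ l, b ⊗ c ⊗ c ⊗ j), g(b ⊗ j ⊗ l, b ⊗ b ⊗ l))
  Simplify inside:  d((j ⊗ j) ⊗ c, g(l, b))  →  d(c ⊗ j ⊗ j, g(l, b))
  Drop the unit:  drop e (×2)
  Order the arguments:  d(b ⊗ c ⊗ j ⊗ j, g(c, j)) ⊗ d(c ⊗ j ⊗ j, g(l, b)) ⊗ g(g(j ⊗ j ⊗ l, b ⊗ c ⊗ c ⊗ j), g(b ⊗ j ⊗ l, b ⊗ b ⊗ l))
Right:  d((j ⊗ e) ⊗ c ⊗ b ⊗ j, g(c, j)) ⊗ (g(e ⊗ g(l ⊗ (j ⊗ b), (b ⊗ l) ⊗ b), g(l ⊗ (j ⊗ (j ⊗ e)), ((e ⊗ b) ⊗ (c ⊗ (e ⊗ (e ⊗ c)))) ⊗ ((e ⊗ e) ⊗ j)) ⊗ e) ⊗ d(j ⊗ (j ⊗ c), g(l, b)))
  Merge nested applications:  d((j ⊗ e) ⊗ c ⊗ b ⊗ j, g(c, j)) ⊗ g(e ⊗ g(l ⊗ (j ⊗ b), (b ⊗ l) ⊗ b), g(l ⊗ (j ⊗ (j ⊗ e)), ((e ⊗ b) ⊗ (c ⊗ (e ⊗ (e ⊗ c)))) ⊗ ((e ⊗ e) ⊗ j)) ⊗ e) ⊗ d(j ⊗ (j ⊗ c), g(l, b))
  Simplify inside:  d((j ⊗ e) ⊗ c ⊗ b ⊗ j, g(c, j))  →  d(b ⊗ c ⊗ j ⊗ j, g(c, j))
  Canonicalize subterm:  g(e ⊗ g(l ⊗ (j ⊗ b), (b ⊗ l) ⊗ b), g(l ⊗ (j ⊗ (j ⊗ e)), ((e ⊗ b) ⊗ (c ⊗ (e ⊗ (e ⊗ c)))) ⊗ ((e ⊗ e) ⊗ j)) ⊗ e)  →  g(g(b ⊗ j ⊗ l, b ⊗ b ⊗ l), g(j ⊗ j ⊗ l, b ⊗ c ⊗ c ⊗ j))
  Inside:  d(j ⊗ (j ⊗ c), g(l, b))  →  d(c ⊗ j ⊗ j, g(l, b))
  Sort:  d(b ⊗ c ⊗ j ⊗ j, g(c, j)) ⊗ d(c ⊗ j ⊗ j, g(l, b)) ⊗ g(g(b ⊗ j ⊗ l, b ⊗ b ⊗ l), g(j ⊗ j ⊗ l, b ⊗ c ⊗ c ⊗ j))

Answer: no — d(b ⊗ c ⊗ j ⊗ j, g(c, j)) ⊗ d(c ⊗ j ⊗ j, g(l, b)) ⊗ g(g(j ⊗ j ⊗ l, b ⊗ c ⊗ c ⊗ j), g(b ⊗ j ⊗ l, b ⊗ b ⊗ l)) vs d(b ⊗ c ⊗ j ⊗ j, g(c, j)) ⊗ d(c ⊗ j ⊗ j, g(l, b)) ⊗ g(g(b ⊗ j ⊗ l, b ⊗ b ⊗ l), g(j ⊗ j ⊗ l, b ⊗ c ⊗ c ⊗ j))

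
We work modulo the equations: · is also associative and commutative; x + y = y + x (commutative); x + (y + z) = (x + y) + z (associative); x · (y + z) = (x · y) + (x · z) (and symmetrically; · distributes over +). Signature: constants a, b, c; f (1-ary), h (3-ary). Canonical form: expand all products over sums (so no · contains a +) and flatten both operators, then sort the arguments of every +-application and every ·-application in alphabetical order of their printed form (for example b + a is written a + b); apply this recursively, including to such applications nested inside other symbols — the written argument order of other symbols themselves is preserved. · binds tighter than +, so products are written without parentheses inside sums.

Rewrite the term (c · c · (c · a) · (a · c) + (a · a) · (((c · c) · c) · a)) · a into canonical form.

Expand:  a · a · a · c · c · c · c + a · a · a · a · c · c · c
Sort:  a · a · a · a · c · c · c + a · a · a · c · c · c · c

Answer: a · a · a · a · c · c · c + a · a · a · c · c · c · c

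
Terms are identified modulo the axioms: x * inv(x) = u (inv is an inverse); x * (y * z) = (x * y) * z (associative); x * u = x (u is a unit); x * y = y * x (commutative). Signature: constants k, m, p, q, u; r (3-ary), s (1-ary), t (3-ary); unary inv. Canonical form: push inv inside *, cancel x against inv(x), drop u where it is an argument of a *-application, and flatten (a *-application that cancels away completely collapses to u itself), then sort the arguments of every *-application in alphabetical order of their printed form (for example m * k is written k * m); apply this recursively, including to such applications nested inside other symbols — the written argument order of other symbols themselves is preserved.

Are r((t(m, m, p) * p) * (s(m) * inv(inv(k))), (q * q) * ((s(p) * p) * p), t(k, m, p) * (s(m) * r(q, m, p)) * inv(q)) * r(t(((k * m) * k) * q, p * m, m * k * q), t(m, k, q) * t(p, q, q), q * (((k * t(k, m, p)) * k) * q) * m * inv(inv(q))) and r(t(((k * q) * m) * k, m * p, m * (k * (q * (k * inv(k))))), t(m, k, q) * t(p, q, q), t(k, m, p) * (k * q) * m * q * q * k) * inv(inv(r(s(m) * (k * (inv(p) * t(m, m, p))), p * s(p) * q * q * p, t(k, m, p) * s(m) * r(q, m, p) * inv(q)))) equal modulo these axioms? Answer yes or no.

Left:  r((t(m, m, p) * p) * (s(m) * inv(inv(k))), (q * q) * ((s(p) * p) * p), t(k, m, p) * (s(m) * r(q, m, p)) * inv(q)) * r(t(((k * m) * k) * q, p * m, m * k * q), t(m, k, q) * t(p, q, q), q * (((k * t(k, m, p)) * k) * q) * m * inv(inv(q)))
  Push inv inside:  distribute inv over * and collapse double inv
  Collect terms:  r(k * p * s(m) * t(m, m, p), p * p * q * q * s(p), inv(q) * r(q, m, p) * s(m) * t(k, m, p)) * r(t(k * k * m * q, m * p, k * m * q), t(m, k, q) * t(p, q, q), k * k * m * q * q * q * t(k, m, p))
Right:  r(t(((k * q) * m) * k, m * p, m * (k * (q * (k * inv(k))))), t(m, k, q) * t(p, q, q), t(k, m, p) * (k * q) * m * q * q * k) * inv(inv(r(s(m) * (k * (inv(p) * t(m, m, p))), p * s(p) * q * q * p, t(k, m, p) * s(m) * r(q, m, p) * inv(q))))
  Push inv inside:  distribute inv over * and collapse double inv
  Collect:  r(t(k * k * m * q, m * p, k * m * q), t(m, k, q) * t(p, q, q), k * k * m * q * q * q * t(k, m, p)) * r(inv(p) * k * s(m) * t(m, m, p), p * p * q * q * s(p), inv(q) * r(q, m, p) * s(m) * t(k, m, p))
  Sort:  r(inv(p) * k * s(m) * t(m, m, p), p * p * q * q * s(p), inv(q) * r(q, m, p) * s(m) * t(k, m, p)) * r(t(k * k * m * q, m * p, k * m * q), t(m, k, q) * t(p, q, q), k * k * m * q * q * q * t(k, m, p))

Answer: no — r(k * p * s(m) * t(m, m, p), p * p * q * q * s(p), inv(q) * r(q, m, p) * s(m) * t(k, m, p)) * r(t(k * k * m * q, m * p, k * m * q), t(m, k, q) * t(p, q, q), k * k * m * q * q * q * t(k, m, p)) vs r(inv(p) * k * s(m) * t(m, m, p), p * p * q * q * s(p), inv(q) * r(q, m, p) * s(m) * t(k, m, p)) * r(t(k * k * m * q, m * p, k * m * q), t(m, k, q) * t(p, q, q), k * k * m * q * q * q * t(k, m, p))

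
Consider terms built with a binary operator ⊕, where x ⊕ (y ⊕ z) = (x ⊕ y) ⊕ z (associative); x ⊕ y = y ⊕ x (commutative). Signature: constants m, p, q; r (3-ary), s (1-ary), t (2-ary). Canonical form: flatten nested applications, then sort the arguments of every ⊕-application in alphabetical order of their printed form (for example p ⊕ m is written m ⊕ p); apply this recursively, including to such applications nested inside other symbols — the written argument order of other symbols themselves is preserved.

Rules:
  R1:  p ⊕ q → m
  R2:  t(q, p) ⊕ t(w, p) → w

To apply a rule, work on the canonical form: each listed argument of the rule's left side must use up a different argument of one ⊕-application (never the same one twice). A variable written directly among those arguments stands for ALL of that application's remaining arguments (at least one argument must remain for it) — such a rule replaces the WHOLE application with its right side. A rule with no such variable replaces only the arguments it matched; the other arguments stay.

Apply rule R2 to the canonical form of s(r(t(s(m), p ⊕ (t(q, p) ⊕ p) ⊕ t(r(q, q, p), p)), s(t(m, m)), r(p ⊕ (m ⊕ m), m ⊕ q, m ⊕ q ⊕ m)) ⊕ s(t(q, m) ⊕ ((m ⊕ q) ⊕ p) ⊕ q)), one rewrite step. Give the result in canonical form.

Canonical form:  s(r(t(s(m), p ⊕ p ⊕ t(q, p) ⊕ t(r(q, q, p), p)), s(t(m, m)), r(m ⊕ m ⊕ p, m ⊕ q, m ⊕ m ⊕ q)) ⊕ s(m ⊕ p ⊕ q ⊕ q ⊕ t(q, m)))
R2 matches:  uses t(q, p), t(r(q, q, p), p);  w := r(q, q, p)
Giving:  s(r(t(s(m), p ⊕ p ⊕ r(q, q, p)), s(t(m, m)), r(m ⊕ m ⊕ p, m ⊕ q, m ⊕ m ⊕ q)) ⊕ s(m ⊕ p ⊕ q ⊕ q ⊕ t(q, m)))

Answer: s(r(t(s(m), p ⊕ p ⊕ r(q, q, p)), s(t(m, m)), r(m ⊕ m ⊕ p, m ⊕ q, m ⊕ m ⊕ q)) ⊕ s(m ⊕ p ⊕ q ⊕ q ⊕ t(q, m)))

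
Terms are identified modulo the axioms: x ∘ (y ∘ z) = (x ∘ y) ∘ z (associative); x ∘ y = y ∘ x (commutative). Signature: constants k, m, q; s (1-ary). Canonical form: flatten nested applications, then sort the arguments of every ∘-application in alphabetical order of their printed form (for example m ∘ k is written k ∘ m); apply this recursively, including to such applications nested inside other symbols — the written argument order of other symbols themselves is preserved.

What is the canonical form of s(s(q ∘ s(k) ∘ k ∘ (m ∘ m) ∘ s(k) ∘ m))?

Answer: s(s(k ∘ m ∘ m ∘ m ∘ q ∘ s(k) ∘ s(k)))

Derivation:
Focus inside:  q ∘ s(k) ∘ k ∘ (m ∘ m) ∘ s(k) ∘ m
Flatten:  q ∘ s(k) ∘ k ∘ m ∘ m ∘ s(k) ∘ m
Sort:  k ∘ m ∘ m ∘ m ∘ q ∘ s(k) ∘ s(k)
Rebuild:  s(s(k ∘ m ∘ m ∘ m ∘ q ∘ s(k) ∘ s(k)))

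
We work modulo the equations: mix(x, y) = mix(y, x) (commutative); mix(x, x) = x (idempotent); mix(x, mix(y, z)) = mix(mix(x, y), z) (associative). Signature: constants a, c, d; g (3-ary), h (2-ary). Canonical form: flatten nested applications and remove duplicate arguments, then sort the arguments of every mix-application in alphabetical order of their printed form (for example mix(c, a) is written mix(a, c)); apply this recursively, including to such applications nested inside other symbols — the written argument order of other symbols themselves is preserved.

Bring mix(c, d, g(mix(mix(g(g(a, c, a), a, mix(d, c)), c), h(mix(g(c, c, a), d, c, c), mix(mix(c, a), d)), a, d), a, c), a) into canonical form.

Simplify inside:  g(mix(mix(g(g(a, c, a), a, mix(d, c)), c), h(mix(g(c, c, a), d, c, c), mix(mix(c, a), d)), a, d), a, c)  →  g(mix(a, c, d, g(g(a, c, a), a, mix(c, d)), h(mix(c, d, g(c, c, a)), mix(a, c, d))), a, c)
Order the arguments:  mix(a, c, d, g(mix(a, c, d, g(g(a, c, a), a, mix(c, d)), h(mix(c, d, g(c, c, a)), mix(a, c, d))), a, c))

Answer: mix(a, c, d, g(mix(a, c, d, g(g(a, c, a), a, mix(c, d)), h(mix(c, d, g(c, c, a)), mix(a, c, d))), a, c))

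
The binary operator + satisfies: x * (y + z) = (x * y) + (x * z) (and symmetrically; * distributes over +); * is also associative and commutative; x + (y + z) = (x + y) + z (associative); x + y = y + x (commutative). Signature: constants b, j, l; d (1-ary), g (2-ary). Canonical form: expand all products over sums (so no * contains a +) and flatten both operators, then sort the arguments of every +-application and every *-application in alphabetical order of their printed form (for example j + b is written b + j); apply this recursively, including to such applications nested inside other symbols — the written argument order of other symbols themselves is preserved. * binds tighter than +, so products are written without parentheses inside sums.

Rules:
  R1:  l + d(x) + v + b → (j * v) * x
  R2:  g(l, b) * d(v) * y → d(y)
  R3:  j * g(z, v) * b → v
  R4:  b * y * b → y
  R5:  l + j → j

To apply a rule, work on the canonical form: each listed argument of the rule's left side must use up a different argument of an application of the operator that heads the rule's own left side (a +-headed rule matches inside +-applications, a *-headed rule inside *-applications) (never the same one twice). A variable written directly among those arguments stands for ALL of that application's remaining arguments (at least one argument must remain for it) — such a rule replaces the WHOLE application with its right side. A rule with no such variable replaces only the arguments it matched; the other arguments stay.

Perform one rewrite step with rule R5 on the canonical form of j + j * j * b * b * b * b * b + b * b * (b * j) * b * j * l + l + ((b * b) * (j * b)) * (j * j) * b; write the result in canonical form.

Answer: b * b * b * b * b * j * j + b * b * b * b * j * j * j + b * b * b * b * j * j * l + j

Derivation:
Canonical form:  b * b * b * b * b * j * j + b * b * b * b * j * j * j + b * b * b * b * j * j * l + j + l
R5 matches:  uses j, l
New term:  b * b * b * b * b * j * j + b * b * b * b * j * j * j + b * b * b * b * j * j * l + j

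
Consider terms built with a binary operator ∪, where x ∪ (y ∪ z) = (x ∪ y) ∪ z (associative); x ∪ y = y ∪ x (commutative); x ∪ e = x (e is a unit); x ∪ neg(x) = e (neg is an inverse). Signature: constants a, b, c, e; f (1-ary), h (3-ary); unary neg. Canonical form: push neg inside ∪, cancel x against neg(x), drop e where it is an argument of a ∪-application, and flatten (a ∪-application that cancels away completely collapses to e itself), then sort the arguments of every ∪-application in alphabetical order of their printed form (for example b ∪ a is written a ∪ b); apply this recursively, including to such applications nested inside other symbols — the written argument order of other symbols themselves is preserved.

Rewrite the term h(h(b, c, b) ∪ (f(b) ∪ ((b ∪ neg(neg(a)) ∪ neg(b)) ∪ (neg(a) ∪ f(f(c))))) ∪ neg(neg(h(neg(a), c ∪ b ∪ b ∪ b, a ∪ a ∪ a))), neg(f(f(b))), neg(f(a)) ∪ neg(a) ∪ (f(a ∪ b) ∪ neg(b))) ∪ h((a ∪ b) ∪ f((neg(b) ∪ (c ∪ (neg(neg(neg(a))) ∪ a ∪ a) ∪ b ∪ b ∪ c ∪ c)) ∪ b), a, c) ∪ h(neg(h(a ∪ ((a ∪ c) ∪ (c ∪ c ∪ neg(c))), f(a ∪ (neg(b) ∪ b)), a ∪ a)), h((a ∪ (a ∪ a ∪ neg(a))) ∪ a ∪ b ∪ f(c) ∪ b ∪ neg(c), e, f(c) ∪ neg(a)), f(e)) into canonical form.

Answer: h(a ∪ b ∪ f(a ∪ b ∪ b ∪ c ∪ c ∪ c), a, c) ∪ h(f(b) ∪ f(f(c)) ∪ h(b, c, b) ∪ h(neg(a), b ∪ b ∪ b ∪ c, a ∪ a ∪ a), neg(f(f(b))), f(a ∪ b) ∪ neg(a) ∪ neg(b) ∪ neg(f(a))) ∪ h(neg(h(a ∪ a ∪ c ∪ c, f(a), a ∪ a)), h(a ∪ a ∪ a ∪ b ∪ b ∪ f(c) ∪ neg(c), e, f(c) ∪ neg(a)), f(e))

Derivation:
Push neg inside:  distribute neg over ∪ and collapse double neg
Collect terms:  h(f(b) ∪ f(f(c)) ∪ h(b, c, b) ∪ h(neg(a), b ∪ b ∪ b ∪ c, a ∪ a ∪ a), neg(f(f(b))), f(a ∪ b) ∪ neg(a) ∪ neg(b) ∪ neg(f(a))) ∪ h(a ∪ b ∪ f(a ∪ b ∪ b ∪ c ∪ c ∪ c), a, c) ∪ h(neg(h(a ∪ a ∪ c ∪ c, f(a), a ∪ a)), h(a ∪ a ∪ a ∪ b ∪ b ∪ f(c) ∪ neg(c), e, f(c) ∪ neg(a)), f(e))
Sort arguments:  h(a ∪ b ∪ f(a ∪ b ∪ b ∪ c ∪ c ∪ c), a, c) ∪ h(f(b) ∪ f(f(c)) ∪ h(b, c, b) ∪ h(neg(a), b ∪ b ∪ b ∪ c, a ∪ a ∪ a), neg(f(f(b))), f(a ∪ b) ∪ neg(a) ∪ neg(b) ∪ neg(f(a))) ∪ h(neg(h(a ∪ a ∪ c ∪ c, f(a), a ∪ a)), h(a ∪ a ∪ a ∪ b ∪ b ∪ f(c) ∪ neg(c), e, f(c) ∪ neg(a)), f(e))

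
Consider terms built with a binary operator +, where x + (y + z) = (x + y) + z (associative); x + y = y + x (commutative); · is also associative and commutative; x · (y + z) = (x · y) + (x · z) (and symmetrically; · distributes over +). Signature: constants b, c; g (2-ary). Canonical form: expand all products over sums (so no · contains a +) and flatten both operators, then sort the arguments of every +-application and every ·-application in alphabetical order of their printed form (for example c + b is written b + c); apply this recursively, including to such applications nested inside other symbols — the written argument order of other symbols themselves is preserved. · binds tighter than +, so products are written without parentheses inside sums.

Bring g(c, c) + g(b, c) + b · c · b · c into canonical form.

Flatten:  g(c, c) + g(b, c) + b · b · c · c
Sort:  b · b · c · c + g(b, c) + g(c, c)

Answer: b · b · c · c + g(b, c) + g(c, c)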